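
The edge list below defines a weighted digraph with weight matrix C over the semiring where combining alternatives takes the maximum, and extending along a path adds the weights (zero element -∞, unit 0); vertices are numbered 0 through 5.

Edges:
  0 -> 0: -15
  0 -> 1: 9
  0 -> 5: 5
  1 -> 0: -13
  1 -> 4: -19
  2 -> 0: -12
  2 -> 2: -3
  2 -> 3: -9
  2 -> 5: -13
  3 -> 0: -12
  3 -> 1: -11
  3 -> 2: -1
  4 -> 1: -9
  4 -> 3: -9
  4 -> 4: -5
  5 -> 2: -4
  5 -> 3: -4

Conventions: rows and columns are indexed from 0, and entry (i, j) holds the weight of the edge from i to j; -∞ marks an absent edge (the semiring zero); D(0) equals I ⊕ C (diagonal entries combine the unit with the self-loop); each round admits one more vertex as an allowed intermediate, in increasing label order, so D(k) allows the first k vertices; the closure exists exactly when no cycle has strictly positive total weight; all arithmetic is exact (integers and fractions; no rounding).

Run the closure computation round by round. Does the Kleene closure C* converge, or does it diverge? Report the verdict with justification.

D(0):
  [0, 9, -∞, -∞, -∞, 5]
  [-13, 0, -∞, -∞, -19, -∞]
  [-12, -∞, 0, -9, -∞, -13]
  [-12, -11, -1, 0, -∞, -∞]
  [-∞, -9, -∞, -9, 0, -∞]
  [-∞, -∞, -4, -4, -∞, 0]
D(1):
  [0, 9, -∞, -∞, -∞, 5]
  [-13, 0, -∞, -∞, -19, -8]
  [-12, -3, 0, -9, -∞, -7]
  [-12, -3, -1, 0, -∞, -7]
  [-∞, -9, -∞, -9, 0, -∞]
  [-∞, -∞, -4, -4, -∞, 0]
D(2):
  [0, 9, -∞, -∞, -10, 5]
  [-13, 0, -∞, -∞, -19, -8]
  [-12, -3, 0, -9, -22, -7]
  [-12, -3, -1, 0, -22, -7]
  [-22, -9, -∞, -9, 0, -17]
  [-∞, -∞, -4, -4, -∞, 0]
D(3):
  [0, 9, -∞, -∞, -10, 5]
  [-13, 0, -∞, -∞, -19, -8]
  [-12, -3, 0, -9, -22, -7]
  [-12, -3, -1, 0, -22, -7]
  [-22, -9, -∞, -9, 0, -17]
  [-16, -7, -4, -4, -26, 0]
D(4):
  [0, 9, -∞, -∞, -10, 5]
  [-13, 0, -∞, -∞, -19, -8]
  [-12, -3, 0, -9, -22, -7]
  [-12, -3, -1, 0, -22, -7]
  [-21, -9, -10, -9, 0, -16]
  [-16, -7, -4, -4, -26, 0]
D(5):
  [0, 9, -20, -19, -10, 5]
  [-13, 0, -29, -28, -19, -8]
  [-12, -3, 0, -9, -22, -7]
  [-12, -3, -1, 0, -22, -7]
  [-21, -9, -10, -9, 0, -16]
  [-16, -7, -4, -4, -26, 0]
D(6):
  [0, 9, 1, 1, -10, 5]
  [-13, 0, -12, -12, -19, -8]
  [-12, -3, 0, -9, -22, -7]
  [-12, -3, -1, 0, -22, -7]
  [-21, -9, -10, -9, 0, -16]
  [-16, -7, -4, -4, -26, 0]
Key observation: every diagonal entry stays at the unit through all rounds, so no improving cycle exists.
Answer: CONVERGES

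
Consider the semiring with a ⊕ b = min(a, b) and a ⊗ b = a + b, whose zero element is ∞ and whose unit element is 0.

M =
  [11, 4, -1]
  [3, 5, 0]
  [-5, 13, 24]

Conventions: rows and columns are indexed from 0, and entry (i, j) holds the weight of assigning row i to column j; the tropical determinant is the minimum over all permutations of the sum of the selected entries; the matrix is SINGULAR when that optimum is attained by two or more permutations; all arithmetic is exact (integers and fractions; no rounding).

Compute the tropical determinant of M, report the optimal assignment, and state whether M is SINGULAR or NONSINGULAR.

σ = (0, 1, 2): 11 + 5 + 24 = 40
σ = (0, 2, 1): 11 + 0 + 13 = 24
σ = (1, 0, 2): 4 + 3 + 24 = 31
σ = (1, 2, 0): 4 + 0 + (-5) = -1
σ = (2, 0, 1): (-1) + 3 + 13 = 15
σ = (2, 1, 0): (-1) + 5 + (-5) = -1
Optimal value attained by: σ = (1, 2, 0).
Answer: det⊕(M) = -1; verdict: SINGULAR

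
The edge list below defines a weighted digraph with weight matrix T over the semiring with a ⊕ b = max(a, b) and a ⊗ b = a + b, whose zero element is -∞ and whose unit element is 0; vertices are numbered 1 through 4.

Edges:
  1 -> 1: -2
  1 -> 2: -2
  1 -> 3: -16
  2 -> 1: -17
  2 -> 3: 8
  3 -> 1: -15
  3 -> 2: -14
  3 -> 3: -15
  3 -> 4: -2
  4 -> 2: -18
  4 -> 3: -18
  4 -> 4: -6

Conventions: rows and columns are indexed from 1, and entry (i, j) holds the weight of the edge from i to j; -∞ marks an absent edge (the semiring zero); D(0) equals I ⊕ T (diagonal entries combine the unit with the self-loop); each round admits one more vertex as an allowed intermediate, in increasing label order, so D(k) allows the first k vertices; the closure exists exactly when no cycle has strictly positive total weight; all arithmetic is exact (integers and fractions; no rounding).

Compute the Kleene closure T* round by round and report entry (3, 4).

D(0):
  [0, -2, -16, -∞]
  [-17, 0, 8, -∞]
  [-15, -14, 0, -2]
  [-∞, -18, -18, 0]
D(1):
  [0, -2, -16, -∞]
  [-17, 0, 8, -∞]
  [-15, -14, 0, -2]
  [-∞, -18, -18, 0]
D(2):
  [0, -2, 6, -∞]
  [-17, 0, 8, -∞]
  [-15, -14, 0, -2]
  [-35, -18, -10, 0]
D(3):
  [0, -2, 6, 4]
  [-7, 0, 8, 6]
  [-15, -14, 0, -2]
  [-25, -18, -10, 0]
D(4):
  [0, -2, 6, 4]
  [-7, 0, 8, 6]
  [-15, -14, 0, -2]
  [-25, -18, -10, 0]
Answer: T*[3][4] = -2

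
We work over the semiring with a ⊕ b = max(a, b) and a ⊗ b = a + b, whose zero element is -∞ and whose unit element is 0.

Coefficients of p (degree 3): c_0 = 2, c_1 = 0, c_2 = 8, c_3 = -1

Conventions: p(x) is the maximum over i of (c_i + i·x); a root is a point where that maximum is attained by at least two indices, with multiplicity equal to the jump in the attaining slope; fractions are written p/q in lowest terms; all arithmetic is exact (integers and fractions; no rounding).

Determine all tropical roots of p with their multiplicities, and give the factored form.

hull edge (i=0, c=2) to (i=2, c=8): slope 3, span 2
hull edge (i=2, c=8) to (i=3, c=-1): slope -9, span 1
Factored form: p(x) = -1 ⊗ (x ⊕ (-3)) ⊗ (x ⊕ (-3)) ⊗ (x ⊕ 9)
Answer: roots = -3 (mult 2), 9 (mult 1)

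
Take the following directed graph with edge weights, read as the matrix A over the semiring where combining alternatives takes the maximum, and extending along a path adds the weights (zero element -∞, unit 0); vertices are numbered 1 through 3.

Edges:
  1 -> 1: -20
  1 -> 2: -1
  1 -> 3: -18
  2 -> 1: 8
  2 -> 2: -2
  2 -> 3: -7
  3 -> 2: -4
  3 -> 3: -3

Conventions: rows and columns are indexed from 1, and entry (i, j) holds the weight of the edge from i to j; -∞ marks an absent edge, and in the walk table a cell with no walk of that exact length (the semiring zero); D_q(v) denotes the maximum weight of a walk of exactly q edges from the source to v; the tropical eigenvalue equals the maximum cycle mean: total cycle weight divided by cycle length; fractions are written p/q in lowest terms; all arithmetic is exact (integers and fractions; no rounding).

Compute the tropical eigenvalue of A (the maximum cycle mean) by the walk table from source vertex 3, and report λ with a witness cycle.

q=0: [-∞, -∞, 0]
q=1: [-∞, -4, -3]
q=2: [4, -6, -6]
q=3: [2, 3, -9]
Optimal cycle mean attained by: cycle 1->2->1, total (-1) + 8, length 2.
Answer: λ = 7/2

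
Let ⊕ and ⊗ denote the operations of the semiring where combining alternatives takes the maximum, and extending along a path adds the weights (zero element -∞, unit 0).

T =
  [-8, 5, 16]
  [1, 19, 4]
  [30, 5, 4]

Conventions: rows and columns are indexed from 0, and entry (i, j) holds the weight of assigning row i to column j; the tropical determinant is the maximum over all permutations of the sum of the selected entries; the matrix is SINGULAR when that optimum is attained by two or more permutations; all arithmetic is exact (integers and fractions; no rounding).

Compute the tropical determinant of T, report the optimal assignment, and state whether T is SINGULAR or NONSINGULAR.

σ = (0, 1, 2): (-8) + 19 + 4 = 15
σ = (0, 2, 1): (-8) + 4 + 5 = 1
σ = (1, 0, 2): 5 + 1 + 4 = 10
σ = (1, 2, 0): 5 + 4 + 30 = 39
σ = (2, 0, 1): 16 + 1 + 5 = 22
σ = (2, 1, 0): 16 + 19 + 30 = 65
Optimal value attained by: σ = (2, 1, 0).
Answer: det⊕(T) = 65; verdict: NONSINGULAR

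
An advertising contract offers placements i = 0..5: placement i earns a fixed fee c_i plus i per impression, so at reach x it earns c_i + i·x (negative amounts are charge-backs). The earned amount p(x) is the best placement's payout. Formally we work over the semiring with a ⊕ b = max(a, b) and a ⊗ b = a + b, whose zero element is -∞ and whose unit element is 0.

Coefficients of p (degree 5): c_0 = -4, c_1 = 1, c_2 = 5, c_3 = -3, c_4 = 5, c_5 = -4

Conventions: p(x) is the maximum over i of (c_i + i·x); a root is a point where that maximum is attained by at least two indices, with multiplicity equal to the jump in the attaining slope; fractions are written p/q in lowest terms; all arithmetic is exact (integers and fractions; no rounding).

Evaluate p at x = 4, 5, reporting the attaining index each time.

p(4) = max(-4+0·4=-4, 1+1·4=5, 5+2·4=13, -3+3·4=9, 5+4·4=21, -4+5·4=16) = 21 (attained by i=4)
p(5) = max(-4+0·5=-4, 1+1·5=6, 5+2·5=15, -3+3·5=12, 5+4·5=25, -4+5·5=21) = 25 (attained by i=4)
Answer: p(4) = 21; p(5) = 25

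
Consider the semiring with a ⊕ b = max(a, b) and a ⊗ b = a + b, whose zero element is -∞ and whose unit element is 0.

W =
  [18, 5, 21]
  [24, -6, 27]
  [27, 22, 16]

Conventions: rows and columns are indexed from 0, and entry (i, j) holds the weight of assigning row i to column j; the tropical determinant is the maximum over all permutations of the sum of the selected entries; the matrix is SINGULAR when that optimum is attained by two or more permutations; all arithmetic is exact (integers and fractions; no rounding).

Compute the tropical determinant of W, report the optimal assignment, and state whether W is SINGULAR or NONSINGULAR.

σ = (0, 1, 2): 18 + (-6) + 16 = 28
σ = (0, 2, 1): 18 + 27 + 22 = 67
σ = (1, 0, 2): 5 + 24 + 16 = 45
σ = (1, 2, 0): 5 + 27 + 27 = 59
σ = (2, 0, 1): 21 + 24 + 22 = 67
σ = (2, 1, 0): 21 + (-6) + 27 = 42
Optimal value attained by: σ = (0, 2, 1).
Answer: det⊕(W) = 67; verdict: SINGULAR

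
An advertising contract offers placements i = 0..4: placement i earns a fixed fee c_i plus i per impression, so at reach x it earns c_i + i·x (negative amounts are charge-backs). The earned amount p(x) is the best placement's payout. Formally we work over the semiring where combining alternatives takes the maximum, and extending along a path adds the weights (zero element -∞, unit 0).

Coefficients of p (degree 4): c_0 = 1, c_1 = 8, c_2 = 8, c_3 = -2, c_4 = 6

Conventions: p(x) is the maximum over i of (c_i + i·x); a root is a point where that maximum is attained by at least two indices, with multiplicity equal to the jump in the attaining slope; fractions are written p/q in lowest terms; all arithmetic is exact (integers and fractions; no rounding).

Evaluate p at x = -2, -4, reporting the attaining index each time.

p(-2) = max(1+0·(-2)=1, 8+1·(-2)=6, 8+2·(-2)=4, -2+3·(-2)=-8, 6+4·(-2)=-2) = 6 (attained by i=1)
p(-4) = max(1+0·(-4)=1, 8+1·(-4)=4, 8+2·(-4)=0, -2+3·(-4)=-14, 6+4·(-4)=-10) = 4 (attained by i=1)
Answer: p(-2) = 6; p(-4) = 4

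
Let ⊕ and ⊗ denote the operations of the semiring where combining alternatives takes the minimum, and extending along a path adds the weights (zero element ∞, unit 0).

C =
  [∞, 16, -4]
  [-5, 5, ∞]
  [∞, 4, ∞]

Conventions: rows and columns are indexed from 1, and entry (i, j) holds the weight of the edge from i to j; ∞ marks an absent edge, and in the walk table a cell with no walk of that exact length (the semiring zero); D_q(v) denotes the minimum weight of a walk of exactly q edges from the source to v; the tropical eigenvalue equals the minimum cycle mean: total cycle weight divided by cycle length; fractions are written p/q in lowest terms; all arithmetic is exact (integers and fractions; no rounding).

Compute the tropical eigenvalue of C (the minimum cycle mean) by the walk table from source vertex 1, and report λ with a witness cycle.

q=0: [0, ∞, ∞]
q=1: [∞, 16, -4]
q=2: [11, 0, ∞]
q=3: [-5, 5, 7]
Optimal cycle mean attained by: cycle 1->3->2->1, total (-4) + 4 + (-5), length 3.
Answer: λ = -5/3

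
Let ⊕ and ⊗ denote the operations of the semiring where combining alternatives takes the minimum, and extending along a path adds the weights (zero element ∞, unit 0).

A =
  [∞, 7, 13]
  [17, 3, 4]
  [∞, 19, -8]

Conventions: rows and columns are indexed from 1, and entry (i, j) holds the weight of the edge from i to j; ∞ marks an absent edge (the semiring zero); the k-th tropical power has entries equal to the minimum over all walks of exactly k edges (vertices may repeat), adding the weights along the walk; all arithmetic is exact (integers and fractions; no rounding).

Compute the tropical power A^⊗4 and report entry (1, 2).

A^⊗2:
  [24, 10, 5]
  [20, 6, -4]
  [36, 11, -16]
A^⊗3:
  [27, 13, -3]
  [23, 9, -12]
  [28, 3, -24]
A^⊗4:
  [30, 16, -11]
  [26, 7, -20]
  [20, -5, -32]
Key observation: the optimum is the walk 1->2->2->2->2, with weight 7 + 3 + 3 + 3 = 16.
Optimal value attained by: walk 1->2->2->2->2.
Answer: (A^⊗4)[1][2] = 16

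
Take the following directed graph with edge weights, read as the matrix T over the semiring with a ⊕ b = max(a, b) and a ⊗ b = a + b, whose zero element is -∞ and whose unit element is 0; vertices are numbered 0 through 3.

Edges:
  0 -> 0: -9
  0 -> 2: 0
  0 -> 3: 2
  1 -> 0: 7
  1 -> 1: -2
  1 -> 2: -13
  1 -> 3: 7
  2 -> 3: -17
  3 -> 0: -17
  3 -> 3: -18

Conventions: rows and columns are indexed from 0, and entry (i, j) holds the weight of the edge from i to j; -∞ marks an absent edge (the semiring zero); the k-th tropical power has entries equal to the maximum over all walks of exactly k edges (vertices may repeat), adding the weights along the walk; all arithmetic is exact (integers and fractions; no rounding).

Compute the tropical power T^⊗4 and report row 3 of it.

T^⊗2:
  [-15, -∞, -9, -7]
  [5, -4, 7, 9]
  [-34, -∞, -∞, -35]
  [-26, -∞, -17, -15]
T^⊗3:
  [-24, -∞, -15, -13]
  [3, -6, 5, 7]
  [-43, -∞, -34, -32]
  [-32, -∞, -26, -24]
T^⊗4:
  [-30, -∞, -24, -22]
  [1, -8, 3, 5]
  [-49, -∞, -43, -41]
  [-41, -∞, -32, -30]
Answer: row 3 of T^⊗4 = [-41, -∞, -32, -30]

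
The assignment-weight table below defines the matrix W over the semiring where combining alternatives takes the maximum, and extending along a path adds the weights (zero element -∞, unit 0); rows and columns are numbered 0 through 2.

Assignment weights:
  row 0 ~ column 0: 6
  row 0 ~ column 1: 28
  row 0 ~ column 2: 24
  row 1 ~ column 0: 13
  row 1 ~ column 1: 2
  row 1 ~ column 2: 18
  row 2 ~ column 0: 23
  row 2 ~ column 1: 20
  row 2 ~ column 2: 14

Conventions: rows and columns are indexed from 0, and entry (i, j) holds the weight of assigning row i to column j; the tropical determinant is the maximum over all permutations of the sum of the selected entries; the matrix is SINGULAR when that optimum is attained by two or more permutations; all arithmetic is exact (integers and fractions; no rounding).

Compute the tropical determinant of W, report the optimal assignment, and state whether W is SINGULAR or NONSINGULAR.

σ = (0, 1, 2): 6 + 2 + 14 = 22
σ = (0, 2, 1): 6 + 18 + 20 = 44
σ = (1, 0, 2): 28 + 13 + 14 = 55
σ = (1, 2, 0): 28 + 18 + 23 = 69
σ = (2, 0, 1): 24 + 13 + 20 = 57
σ = (2, 1, 0): 24 + 2 + 23 = 49
Optimal value attained by: σ = (1, 2, 0).
Answer: det⊕(W) = 69; verdict: NONSINGULAR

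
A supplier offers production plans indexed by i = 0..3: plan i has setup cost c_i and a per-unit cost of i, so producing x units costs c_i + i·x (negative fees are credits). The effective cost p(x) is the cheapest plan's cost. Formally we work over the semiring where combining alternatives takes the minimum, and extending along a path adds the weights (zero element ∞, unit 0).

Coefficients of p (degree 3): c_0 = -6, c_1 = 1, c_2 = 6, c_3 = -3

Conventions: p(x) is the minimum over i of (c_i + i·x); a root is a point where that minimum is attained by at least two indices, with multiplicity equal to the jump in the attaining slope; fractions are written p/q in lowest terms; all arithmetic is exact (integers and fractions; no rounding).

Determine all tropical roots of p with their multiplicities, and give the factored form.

hull edge (i=0, c=-6) to (i=3, c=-3): slope 1, span 3
Factored form: p(x) = -3 ⊗ (x ⊕ (-1)) ⊗ (x ⊕ (-1)) ⊗ (x ⊕ (-1))
Answer: roots = -1 (mult 3)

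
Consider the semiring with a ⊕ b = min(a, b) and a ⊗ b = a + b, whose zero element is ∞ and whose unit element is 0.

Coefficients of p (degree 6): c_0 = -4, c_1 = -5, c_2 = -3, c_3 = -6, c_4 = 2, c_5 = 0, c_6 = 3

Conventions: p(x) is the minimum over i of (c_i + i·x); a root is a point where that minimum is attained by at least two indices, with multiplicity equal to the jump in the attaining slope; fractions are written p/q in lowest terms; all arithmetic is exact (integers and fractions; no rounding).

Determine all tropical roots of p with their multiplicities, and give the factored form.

hull edge (i=0, c=-4) to (i=1, c=-5): slope -1, span 1
hull edge (i=1, c=-5) to (i=3, c=-6): slope -1/2, span 2
hull edge (i=3, c=-6) to (i=6, c=3): slope 3, span 3
Factored form: p(x) = 3 ⊗ (x ⊕ (-3)) ⊗ (x ⊕ (-3)) ⊗ (x ⊕ (-3)) ⊗ (x ⊕ 1/2) ⊗ (x ⊕ 1/2) ⊗ (x ⊕ 1)
Answer: roots = -3 (mult 3), 1/2 (mult 2), 1 (mult 1)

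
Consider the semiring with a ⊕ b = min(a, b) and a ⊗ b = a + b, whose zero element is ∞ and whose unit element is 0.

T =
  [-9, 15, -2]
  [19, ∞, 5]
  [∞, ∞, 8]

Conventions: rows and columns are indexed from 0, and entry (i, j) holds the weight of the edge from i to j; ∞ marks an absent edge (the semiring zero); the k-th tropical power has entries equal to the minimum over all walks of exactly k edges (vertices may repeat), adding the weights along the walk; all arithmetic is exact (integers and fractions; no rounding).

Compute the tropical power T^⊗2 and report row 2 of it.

T^⊗2:
  [-18, 6, -11]
  [10, 34, 13]
  [∞, ∞, 16]
Answer: row 2 of T^⊗2 = [∞, ∞, 16]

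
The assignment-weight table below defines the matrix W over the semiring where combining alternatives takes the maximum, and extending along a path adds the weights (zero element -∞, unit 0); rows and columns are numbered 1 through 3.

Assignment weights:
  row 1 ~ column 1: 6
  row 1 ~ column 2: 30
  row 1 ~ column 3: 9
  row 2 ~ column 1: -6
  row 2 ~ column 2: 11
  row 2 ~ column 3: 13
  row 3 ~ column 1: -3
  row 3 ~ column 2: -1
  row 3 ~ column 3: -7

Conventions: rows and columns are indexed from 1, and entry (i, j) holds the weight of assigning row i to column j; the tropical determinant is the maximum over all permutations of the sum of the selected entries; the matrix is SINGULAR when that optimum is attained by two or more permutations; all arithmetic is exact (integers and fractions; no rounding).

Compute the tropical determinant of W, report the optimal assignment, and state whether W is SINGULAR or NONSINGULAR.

σ = (1, 2, 3): 6 + 11 + (-7) = 10
σ = (1, 3, 2): 6 + 13 + (-1) = 18
σ = (2, 1, 3): 30 + (-6) + (-7) = 17
σ = (2, 3, 1): 30 + 13 + (-3) = 40
σ = (3, 1, 2): 9 + (-6) + (-1) = 2
σ = (3, 2, 1): 9 + 11 + (-3) = 17
Optimal value attained by: σ = (2, 3, 1).
Answer: det⊕(W) = 40; verdict: NONSINGULAR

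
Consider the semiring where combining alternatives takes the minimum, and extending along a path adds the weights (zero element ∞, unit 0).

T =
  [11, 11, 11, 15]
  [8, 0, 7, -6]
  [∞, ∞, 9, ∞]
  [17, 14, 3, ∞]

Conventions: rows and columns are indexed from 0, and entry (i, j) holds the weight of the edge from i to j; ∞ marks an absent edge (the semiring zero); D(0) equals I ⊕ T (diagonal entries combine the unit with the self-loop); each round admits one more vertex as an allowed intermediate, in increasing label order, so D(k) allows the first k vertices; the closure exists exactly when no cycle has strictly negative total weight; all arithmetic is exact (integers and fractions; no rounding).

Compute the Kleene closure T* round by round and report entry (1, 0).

D(0):
  [0, 11, 11, 15]
  [8, 0, 7, -6]
  [∞, ∞, 0, ∞]
  [17, 14, 3, 0]
D(1):
  [0, 11, 11, 15]
  [8, 0, 7, -6]
  [∞, ∞, 0, ∞]
  [17, 14, 3, 0]
D(2):
  [0, 11, 11, 5]
  [8, 0, 7, -6]
  [∞, ∞, 0, ∞]
  [17, 14, 3, 0]
D(3):
  [0, 11, 11, 5]
  [8, 0, 7, -6]
  [∞, ∞, 0, ∞]
  [17, 14, 3, 0]
D(4):
  [0, 11, 8, 5]
  [8, 0, -3, -6]
  [∞, ∞, 0, ∞]
  [17, 14, 3, 0]
Answer: T*[1][0] = 8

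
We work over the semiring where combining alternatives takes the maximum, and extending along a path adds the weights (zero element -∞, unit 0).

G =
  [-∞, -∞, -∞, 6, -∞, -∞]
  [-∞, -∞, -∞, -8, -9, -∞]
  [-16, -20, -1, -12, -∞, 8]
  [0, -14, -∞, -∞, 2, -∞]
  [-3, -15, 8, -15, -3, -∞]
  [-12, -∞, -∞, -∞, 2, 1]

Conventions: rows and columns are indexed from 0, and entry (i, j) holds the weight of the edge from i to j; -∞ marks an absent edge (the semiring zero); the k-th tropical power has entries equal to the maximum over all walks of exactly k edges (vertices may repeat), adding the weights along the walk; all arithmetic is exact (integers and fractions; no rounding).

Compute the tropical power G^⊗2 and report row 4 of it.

G^⊗2:
  [6, -8, -∞, -∞, 8, -∞]
  [-8, -22, -1, -24, -6, -∞]
  [-4, -21, -2, -10, 10, 9]
  [-1, -13, 10, 6, -1, -∞]
  [-6, -12, 7, 3, -6, 16]
  [-1, -13, 10, -6, 3, 2]
Answer: row 4 of G^⊗2 = [-6, -12, 7, 3, -6, 16]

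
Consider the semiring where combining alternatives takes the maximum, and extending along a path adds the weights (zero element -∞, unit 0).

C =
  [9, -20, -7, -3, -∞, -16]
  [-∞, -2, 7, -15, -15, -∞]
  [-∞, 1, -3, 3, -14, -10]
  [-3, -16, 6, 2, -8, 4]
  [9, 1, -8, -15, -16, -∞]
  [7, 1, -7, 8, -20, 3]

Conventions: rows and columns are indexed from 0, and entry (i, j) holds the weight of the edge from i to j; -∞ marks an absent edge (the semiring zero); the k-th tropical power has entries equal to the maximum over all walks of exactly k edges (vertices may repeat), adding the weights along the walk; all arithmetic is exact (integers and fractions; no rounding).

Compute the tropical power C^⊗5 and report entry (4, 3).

C^⊗2:
  [18, -6, 3, 6, -11, 1]
  [-6, 8, 5, 10, -7, -3]
  [0, -1, 9, 5, -5, 7]
  [11, 7, 8, 12, -6, 7]
  [18, -1, 8, 6, -14, -7]
  [16, 4, 14, 11, 0, 12]
C^⊗3:
  [27, 4, 12, 15, -2, 10]
  [7, 6, 16, 12, 2, 14]
  [14, 10, 11, 15, -3, 10]
  [20, 9, 18, 15, 4, 16]
  [27, 9, 12, 15, -2, 10]
  [25, 15, 17, 20, 3, 15]
C^⊗4:
  [36, 13, 21, 24, 7, 19]
  [21, 17, 18, 22, 4, 17]
  [23, 12, 21, 18, 7, 19]
  [29, 19, 21, 24, 7, 19]
  [36, 13, 21, 24, 7, 19]
  [34, 18, 26, 23, 12, 24]
C^⊗5:
  [45, 22, 30, 33, 16, 28]
  [30, 19, 28, 25, 14, 26]
  [32, 22, 24, 27, 10, 22]
  [38, 22, 30, 27, 16, 28]
  [45, 22, 30, 33, 16, 28]
  [43, 27, 29, 32, 15, 27]
Key observation: the optimum is the walk 4->0->0->0->0->3, with weight 9 + 9 + 9 + 9 + (-3) = 33.
Optimal value attained by: walk 4->0->0->0->0->3.
Answer: (C^⊗5)[4][3] = 33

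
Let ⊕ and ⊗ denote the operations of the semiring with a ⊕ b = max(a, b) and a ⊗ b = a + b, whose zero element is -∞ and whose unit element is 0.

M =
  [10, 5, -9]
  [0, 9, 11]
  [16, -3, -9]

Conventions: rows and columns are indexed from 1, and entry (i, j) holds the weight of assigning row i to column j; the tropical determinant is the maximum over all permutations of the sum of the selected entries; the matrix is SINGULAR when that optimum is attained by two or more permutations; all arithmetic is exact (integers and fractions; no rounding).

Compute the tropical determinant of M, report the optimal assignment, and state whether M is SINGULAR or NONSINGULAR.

σ = (1, 2, 3): 10 + 9 + (-9) = 10
σ = (1, 3, 2): 10 + 11 + (-3) = 18
σ = (2, 1, 3): 5 + 0 + (-9) = -4
σ = (2, 3, 1): 5 + 11 + 16 = 32
σ = (3, 1, 2): (-9) + 0 + (-3) = -12
σ = (3, 2, 1): (-9) + 9 + 16 = 16
Optimal value attained by: σ = (2, 3, 1).
Answer: det⊕(M) = 32; verdict: NONSINGULAR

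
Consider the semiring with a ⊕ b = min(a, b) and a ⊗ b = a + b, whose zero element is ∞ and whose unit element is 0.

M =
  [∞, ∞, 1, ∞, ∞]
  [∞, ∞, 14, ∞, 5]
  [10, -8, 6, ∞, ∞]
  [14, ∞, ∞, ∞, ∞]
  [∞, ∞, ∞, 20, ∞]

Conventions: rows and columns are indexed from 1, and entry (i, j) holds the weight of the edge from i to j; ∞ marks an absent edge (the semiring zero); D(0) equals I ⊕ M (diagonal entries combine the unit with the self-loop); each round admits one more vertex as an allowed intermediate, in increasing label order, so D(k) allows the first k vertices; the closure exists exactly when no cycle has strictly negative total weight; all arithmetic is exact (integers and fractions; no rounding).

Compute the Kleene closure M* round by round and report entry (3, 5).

D(0):
  [0, ∞, 1, ∞, ∞]
  [∞, 0, 14, ∞, 5]
  [10, -8, 0, ∞, ∞]
  [14, ∞, ∞, 0, ∞]
  [∞, ∞, ∞, 20, 0]
D(1):
  [0, ∞, 1, ∞, ∞]
  [∞, 0, 14, ∞, 5]
  [10, -8, 0, ∞, ∞]
  [14, ∞, 15, 0, ∞]
  [∞, ∞, ∞, 20, 0]
D(2):
  [0, ∞, 1, ∞, ∞]
  [∞, 0, 14, ∞, 5]
  [10, -8, 0, ∞, -3]
  [14, ∞, 15, 0, ∞]
  [∞, ∞, ∞, 20, 0]
D(3):
  [0, -7, 1, ∞, -2]
  [24, 0, 14, ∞, 5]
  [10, -8, 0, ∞, -3]
  [14, 7, 15, 0, 12]
  [∞, ∞, ∞, 20, 0]
D(4):
  [0, -7, 1, ∞, -2]
  [24, 0, 14, ∞, 5]
  [10, -8, 0, ∞, -3]
  [14, 7, 15, 0, 12]
  [34, 27, 35, 20, 0]
D(5):
  [0, -7, 1, 18, -2]
  [24, 0, 14, 25, 5]
  [10, -8, 0, 17, -3]
  [14, 7, 15, 0, 12]
  [34, 27, 35, 20, 0]
Answer: M*[3][5] = -3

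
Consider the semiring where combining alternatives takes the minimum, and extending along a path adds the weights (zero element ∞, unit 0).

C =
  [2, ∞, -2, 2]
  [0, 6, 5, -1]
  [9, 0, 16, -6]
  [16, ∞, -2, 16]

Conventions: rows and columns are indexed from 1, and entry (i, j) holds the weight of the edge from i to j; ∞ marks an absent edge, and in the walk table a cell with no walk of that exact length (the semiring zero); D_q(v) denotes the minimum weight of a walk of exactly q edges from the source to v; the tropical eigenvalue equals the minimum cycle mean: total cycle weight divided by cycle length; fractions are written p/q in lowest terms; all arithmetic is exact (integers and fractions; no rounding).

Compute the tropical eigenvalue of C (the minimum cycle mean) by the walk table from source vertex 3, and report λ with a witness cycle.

q=0: [∞, ∞, 0, ∞]
q=1: [9, 0, 16, -6]
q=2: [0, 6, -8, -1]
q=3: [1, -8, -3, -14]
q=4: [-8, -3, -16, -9]
Optimal cycle mean attained by: cycle 3->4->3, total (-6) + (-2), length 2.
Answer: λ = -4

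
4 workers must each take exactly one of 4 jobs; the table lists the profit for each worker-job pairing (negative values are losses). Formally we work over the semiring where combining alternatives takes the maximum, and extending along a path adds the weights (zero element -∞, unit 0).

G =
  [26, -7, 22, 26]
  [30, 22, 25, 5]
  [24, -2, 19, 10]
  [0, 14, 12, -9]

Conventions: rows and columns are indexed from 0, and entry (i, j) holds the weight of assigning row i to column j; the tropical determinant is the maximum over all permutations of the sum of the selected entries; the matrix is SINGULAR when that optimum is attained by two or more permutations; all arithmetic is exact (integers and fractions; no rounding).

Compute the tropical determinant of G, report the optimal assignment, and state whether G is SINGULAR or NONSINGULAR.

σ = (0, 1, 2, 3): 26 + 22 + 19 + (-9) = 58
σ = (0, 1, 3, 2): 26 + 22 + 10 + 12 = 70
σ = (0, 2, 1, 3): 26 + 25 + (-2) + (-9) = 40
σ = (0, 2, 3, 1): 26 + 25 + 10 + 14 = 75
σ = (0, 3, 1, 2): 26 + 5 + (-2) + 12 = 41
σ = (0, 3, 2, 1): 26 + 5 + 19 + 14 = 64
σ = (1, 0, 2, 3): (-7) + 30 + 19 + (-9) = 33
σ = (1, 0, 3, 2): (-7) + 30 + 10 + 12 = 45
σ = (1, 2, 0, 3): (-7) + 25 + 24 + (-9) = 33
σ = (1, 2, 3, 0): (-7) + 25 + 10 + 0 = 28
σ = (1, 3, 0, 2): (-7) + 5 + 24 + 12 = 34
σ = (1, 3, 2, 0): (-7) + 5 + 19 + 0 = 17
σ = (2, 0, 1, 3): 22 + 30 + (-2) + (-9) = 41
σ = (2, 0, 3, 1): 22 + 30 + 10 + 14 = 76
σ = (2, 1, 0, 3): 22 + 22 + 24 + (-9) = 59
σ = (2, 1, 3, 0): 22 + 22 + 10 + 0 = 54
σ = (2, 3, 0, 1): 22 + 5 + 24 + 14 = 65
σ = (2, 3, 1, 0): 22 + 5 + (-2) + 0 = 25
σ = (3, 0, 1, 2): 26 + 30 + (-2) + 12 = 66
σ = (3, 0, 2, 1): 26 + 30 + 19 + 14 = 89
σ = (3, 1, 0, 2): 26 + 22 + 24 + 12 = 84
σ = (3, 1, 2, 0): 26 + 22 + 19 + 0 = 67
σ = (3, 2, 0, 1): 26 + 25 + 24 + 14 = 89
σ = (3, 2, 1, 0): 26 + 25 + (-2) + 0 = 49
Optimal value attained by: σ = (3, 0, 2, 1).
Answer: det⊕(G) = 89; verdict: SINGULAR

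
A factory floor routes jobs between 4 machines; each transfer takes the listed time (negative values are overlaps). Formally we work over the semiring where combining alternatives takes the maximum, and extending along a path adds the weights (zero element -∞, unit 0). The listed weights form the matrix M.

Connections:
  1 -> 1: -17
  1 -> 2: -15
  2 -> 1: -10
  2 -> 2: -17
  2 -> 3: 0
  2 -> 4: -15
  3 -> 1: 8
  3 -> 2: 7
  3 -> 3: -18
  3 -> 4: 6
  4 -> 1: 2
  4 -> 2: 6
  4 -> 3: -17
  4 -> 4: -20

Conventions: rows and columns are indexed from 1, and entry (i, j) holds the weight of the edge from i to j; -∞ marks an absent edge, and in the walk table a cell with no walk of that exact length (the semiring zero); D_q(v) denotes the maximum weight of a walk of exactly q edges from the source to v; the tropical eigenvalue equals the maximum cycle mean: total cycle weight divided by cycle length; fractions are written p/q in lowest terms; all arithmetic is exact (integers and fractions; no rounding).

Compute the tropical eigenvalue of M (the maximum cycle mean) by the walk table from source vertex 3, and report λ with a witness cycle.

q=0: [-∞, -∞, 0, -∞]
q=1: [8, 7, -18, 6]
q=2: [8, 12, 7, -8]
q=3: [15, 14, 12, 13]
q=4: [20, 19, 14, 18]
Optimal cycle mean attained by: cycle 2->3->4->2, total 0 + 6 + 6, length 3.
Answer: λ = 4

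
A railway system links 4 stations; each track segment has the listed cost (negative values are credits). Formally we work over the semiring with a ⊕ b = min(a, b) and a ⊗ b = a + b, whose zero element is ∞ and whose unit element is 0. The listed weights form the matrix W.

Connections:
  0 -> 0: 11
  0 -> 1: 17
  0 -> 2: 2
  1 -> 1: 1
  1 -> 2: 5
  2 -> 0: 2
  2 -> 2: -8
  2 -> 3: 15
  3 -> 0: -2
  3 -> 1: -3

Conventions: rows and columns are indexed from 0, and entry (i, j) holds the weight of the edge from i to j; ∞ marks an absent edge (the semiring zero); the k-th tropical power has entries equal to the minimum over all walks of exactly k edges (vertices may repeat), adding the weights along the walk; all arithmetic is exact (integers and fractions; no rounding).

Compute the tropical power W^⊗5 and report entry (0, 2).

W^⊗2:
  [4, 18, -6, 17]
  [7, 2, -3, 20]
  [-6, 12, -16, 7]
  [9, -2, 0, ∞]
W^⊗3:
  [-4, 14, -14, 9]
  [-1, 3, -11, 12]
  [-14, 4, -24, -1]
  [2, -1, -8, 15]
W^⊗4:
  [-12, 6, -22, 1]
  [-9, 4, -19, 4]
  [-22, -4, -32, -9]
  [-6, 0, -16, 7]
W^⊗5:
  [-20, -2, -30, -7]
  [-17, 1, -27, -4]
  [-30, -12, -40, -17]
  [-14, 1, -24, -1]
Key observation: the optimum is the walk 0->2->2->2->2->2, with weight 2 + (-8) + (-8) + (-8) + (-8) = -30.
Optimal value attained by: walk 0->2->2->2->2->2.
Answer: (W^⊗5)[0][2] = -30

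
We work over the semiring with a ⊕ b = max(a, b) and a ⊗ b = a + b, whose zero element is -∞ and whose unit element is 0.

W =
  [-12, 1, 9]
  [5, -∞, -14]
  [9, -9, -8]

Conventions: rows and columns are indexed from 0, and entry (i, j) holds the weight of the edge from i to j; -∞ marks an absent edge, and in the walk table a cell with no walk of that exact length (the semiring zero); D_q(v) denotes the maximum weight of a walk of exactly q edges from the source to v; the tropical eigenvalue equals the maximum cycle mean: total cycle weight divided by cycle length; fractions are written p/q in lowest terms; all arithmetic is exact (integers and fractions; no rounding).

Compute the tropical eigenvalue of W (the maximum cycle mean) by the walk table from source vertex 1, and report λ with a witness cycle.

q=0: [-∞, 0, -∞]
q=1: [5, -∞, -14]
q=2: [-5, 6, 14]
q=3: [23, 5, 6]
Optimal cycle mean attained by: cycle 0->2->0, total 9 + 9, length 2.
Answer: λ = 9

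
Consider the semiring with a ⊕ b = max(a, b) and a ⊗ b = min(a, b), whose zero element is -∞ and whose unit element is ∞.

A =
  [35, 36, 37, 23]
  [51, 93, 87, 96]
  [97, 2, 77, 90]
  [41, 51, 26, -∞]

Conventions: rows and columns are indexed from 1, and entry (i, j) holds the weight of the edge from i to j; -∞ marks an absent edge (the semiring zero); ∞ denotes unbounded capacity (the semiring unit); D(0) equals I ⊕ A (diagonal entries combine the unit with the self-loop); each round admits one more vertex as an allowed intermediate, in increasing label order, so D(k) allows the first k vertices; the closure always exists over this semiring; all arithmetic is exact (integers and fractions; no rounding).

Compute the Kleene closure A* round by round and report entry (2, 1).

D(0):
  [∞, 36, 37, 23]
  [51, ∞, 87, 96]
  [97, 2, ∞, 90]
  [41, 51, 26, ∞]
D(1):
  [∞, 36, 37, 23]
  [51, ∞, 87, 96]
  [97, 36, ∞, 90]
  [41, 51, 37, ∞]
D(2):
  [∞, 36, 37, 36]
  [51, ∞, 87, 96]
  [97, 36, ∞, 90]
  [51, 51, 51, ∞]
D(3):
  [∞, 36, 37, 37]
  [87, ∞, 87, 96]
  [97, 36, ∞, 90]
  [51, 51, 51, ∞]
D(4):
  [∞, 37, 37, 37]
  [87, ∞, 87, 96]
  [97, 51, ∞, 90]
  [51, 51, 51, ∞]
Answer: A*[2][1] = 87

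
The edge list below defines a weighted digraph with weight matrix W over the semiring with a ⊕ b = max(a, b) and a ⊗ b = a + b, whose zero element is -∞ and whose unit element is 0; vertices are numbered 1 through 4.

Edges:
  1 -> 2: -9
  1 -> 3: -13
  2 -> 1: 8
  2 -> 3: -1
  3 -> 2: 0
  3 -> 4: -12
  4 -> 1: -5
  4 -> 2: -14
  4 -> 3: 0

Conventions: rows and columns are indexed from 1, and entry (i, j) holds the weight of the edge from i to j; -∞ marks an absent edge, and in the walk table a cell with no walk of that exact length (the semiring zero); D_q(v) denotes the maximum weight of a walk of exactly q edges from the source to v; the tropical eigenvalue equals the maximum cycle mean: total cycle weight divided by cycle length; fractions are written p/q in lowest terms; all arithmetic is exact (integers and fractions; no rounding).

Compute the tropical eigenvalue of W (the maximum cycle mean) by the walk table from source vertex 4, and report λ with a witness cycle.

q=0: [-∞, -∞, -∞, 0]
q=1: [-5, -14, 0, -∞]
q=2: [-6, 0, -15, -12]
q=3: [8, -15, -1, -27]
q=4: [-7, -1, -5, -13]
Optimal cycle mean attained by: cycle 1->2->1, total (-9) + 8, length 2.
Answer: λ = -1/2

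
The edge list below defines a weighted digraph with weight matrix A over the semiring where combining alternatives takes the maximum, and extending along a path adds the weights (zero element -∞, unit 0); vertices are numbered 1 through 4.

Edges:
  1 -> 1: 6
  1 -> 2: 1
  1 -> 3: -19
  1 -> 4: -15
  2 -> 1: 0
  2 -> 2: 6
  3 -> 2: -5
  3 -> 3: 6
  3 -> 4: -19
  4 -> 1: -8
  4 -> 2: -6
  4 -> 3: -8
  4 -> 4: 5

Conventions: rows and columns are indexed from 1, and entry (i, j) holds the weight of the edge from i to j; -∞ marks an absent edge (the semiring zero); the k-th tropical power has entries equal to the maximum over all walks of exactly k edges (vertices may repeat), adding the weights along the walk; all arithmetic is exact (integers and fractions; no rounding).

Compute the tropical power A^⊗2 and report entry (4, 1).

A^⊗2:
  [12, 7, -13, -9]
  [6, 12, -19, -15]
  [-5, 1, 12, -13]
  [-2, 0, -2, 10]
Key observation: the optimum is the walk 4->1->1, with weight (-8) + 6 = -2.
Optimal value attained by: walk 4->1->1.
Answer: (A^⊗2)[4][1] = -2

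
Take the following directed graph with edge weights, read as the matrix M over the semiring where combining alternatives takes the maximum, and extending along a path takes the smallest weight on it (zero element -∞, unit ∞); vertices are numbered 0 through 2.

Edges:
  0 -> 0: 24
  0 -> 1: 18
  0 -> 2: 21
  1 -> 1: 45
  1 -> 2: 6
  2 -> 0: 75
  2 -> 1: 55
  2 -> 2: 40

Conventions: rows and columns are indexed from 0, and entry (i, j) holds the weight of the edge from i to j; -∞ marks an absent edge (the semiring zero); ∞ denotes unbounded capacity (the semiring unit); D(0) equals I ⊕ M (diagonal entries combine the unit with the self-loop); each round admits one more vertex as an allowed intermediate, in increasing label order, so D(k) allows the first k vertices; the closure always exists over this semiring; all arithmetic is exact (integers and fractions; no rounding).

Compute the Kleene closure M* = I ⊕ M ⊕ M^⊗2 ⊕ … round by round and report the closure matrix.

D(0):
  [∞, 18, 21]
  [-∞, ∞, 6]
  [75, 55, ∞]
D(1):
  [∞, 18, 21]
  [-∞, ∞, 6]
  [75, 55, ∞]
D(2):
  [∞, 18, 21]
  [-∞, ∞, 6]
  [75, 55, ∞]
D(3):
  [∞, 21, 21]
  [6, ∞, 6]
  [75, 55, ∞]
Answer: M* = [[∞, 21, 21], [6, ∞, 6], [75, 55, ∞]]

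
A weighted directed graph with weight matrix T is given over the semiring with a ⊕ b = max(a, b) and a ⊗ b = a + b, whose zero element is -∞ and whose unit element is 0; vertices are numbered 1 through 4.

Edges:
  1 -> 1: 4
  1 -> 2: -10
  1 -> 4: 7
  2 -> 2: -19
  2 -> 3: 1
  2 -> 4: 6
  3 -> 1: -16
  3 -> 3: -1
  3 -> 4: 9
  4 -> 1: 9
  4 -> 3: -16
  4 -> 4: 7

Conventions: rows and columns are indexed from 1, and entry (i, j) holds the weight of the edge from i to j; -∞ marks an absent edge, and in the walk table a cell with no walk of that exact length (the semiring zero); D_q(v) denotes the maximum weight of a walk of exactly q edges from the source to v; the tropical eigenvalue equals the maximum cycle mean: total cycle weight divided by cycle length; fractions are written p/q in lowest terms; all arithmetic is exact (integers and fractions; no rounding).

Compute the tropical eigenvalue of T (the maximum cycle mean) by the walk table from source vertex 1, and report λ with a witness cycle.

q=0: [0, -∞, -∞, -∞]
q=1: [4, -10, -∞, 7]
q=2: [16, -6, -9, 14]
q=3: [23, 6, -2, 23]
q=4: [32, 13, 7, 30]
Optimal cycle mean attained by: cycle 1->4->1, total 7 + 9, length 2.
Answer: λ = 8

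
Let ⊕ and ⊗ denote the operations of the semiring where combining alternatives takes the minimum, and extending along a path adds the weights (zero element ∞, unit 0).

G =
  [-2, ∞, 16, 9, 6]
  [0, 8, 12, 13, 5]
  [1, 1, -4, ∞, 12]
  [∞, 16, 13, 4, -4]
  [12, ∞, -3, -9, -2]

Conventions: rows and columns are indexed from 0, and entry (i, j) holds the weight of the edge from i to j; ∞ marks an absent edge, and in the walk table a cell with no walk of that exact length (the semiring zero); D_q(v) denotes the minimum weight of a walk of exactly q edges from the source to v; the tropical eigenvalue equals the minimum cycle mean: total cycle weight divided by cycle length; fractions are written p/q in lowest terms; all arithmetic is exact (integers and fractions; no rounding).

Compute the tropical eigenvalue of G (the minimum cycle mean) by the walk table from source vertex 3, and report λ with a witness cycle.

q=0: [∞, ∞, ∞, 0, ∞]
q=1: [∞, 16, 13, 4, -4]
q=2: [8, 14, -7, -13, -6]
q=3: [-6, -6, -11, -15, -17]
q=4: [-10, -10, -20, -26, -19]
q=5: [-19, -19, -24, -28, -30]
Optimal cycle mean attained by: cycle 3->4->3, total (-4) + (-9), length 2.
Answer: λ = -13/2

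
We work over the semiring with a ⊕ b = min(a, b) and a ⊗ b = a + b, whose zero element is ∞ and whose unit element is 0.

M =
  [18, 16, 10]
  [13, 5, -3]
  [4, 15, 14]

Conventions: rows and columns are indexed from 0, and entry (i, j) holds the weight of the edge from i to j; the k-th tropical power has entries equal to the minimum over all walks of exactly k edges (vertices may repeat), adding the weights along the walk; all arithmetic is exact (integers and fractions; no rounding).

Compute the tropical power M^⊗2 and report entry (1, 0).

M^⊗2:
  [14, 21, 13]
  [1, 10, 2]
  [18, 20, 12]
Key observation: the optimum is the walk 1->2->0, with weight (-3) + 4 = 1.
Optimal value attained by: walk 1->2->0.
Answer: (M^⊗2)[1][0] = 1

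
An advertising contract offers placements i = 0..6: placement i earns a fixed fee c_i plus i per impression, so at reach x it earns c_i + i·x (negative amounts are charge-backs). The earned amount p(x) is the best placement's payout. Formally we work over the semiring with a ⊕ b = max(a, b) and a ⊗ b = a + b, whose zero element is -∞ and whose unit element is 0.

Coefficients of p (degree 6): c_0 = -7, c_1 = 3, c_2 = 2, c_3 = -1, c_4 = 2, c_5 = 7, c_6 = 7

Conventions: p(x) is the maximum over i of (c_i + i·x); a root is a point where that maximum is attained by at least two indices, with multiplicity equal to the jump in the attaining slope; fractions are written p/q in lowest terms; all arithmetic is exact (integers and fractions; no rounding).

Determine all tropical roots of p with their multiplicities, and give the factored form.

hull edge (i=0, c=-7) to (i=1, c=3): slope 10, span 1
hull edge (i=1, c=3) to (i=5, c=7): slope 1, span 4
hull edge (i=5, c=7) to (i=6, c=7): slope 0, span 1
Factored form: p(x) = 7 ⊗ (x ⊕ (-10)) ⊗ (x ⊕ (-1)) ⊗ (x ⊕ (-1)) ⊗ (x ⊕ (-1)) ⊗ (x ⊕ (-1)) ⊗ (x ⊕ 0)
Answer: roots = -10 (mult 1), -1 (mult 4), 0 (mult 1)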